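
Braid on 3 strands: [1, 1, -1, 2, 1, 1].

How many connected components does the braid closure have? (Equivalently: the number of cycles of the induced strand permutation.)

1

Derivation:
Track the strand permutation on 3 strands, starting from identity.
  step 1: s1 swaps positions 1,2 -> [2 1 3]
  step 2: s1 swaps positions 1,2 -> [1 2 3]
  step 3: s1^-1 swaps positions 1,2 -> [2 1 3]
  step 4: s2 swaps positions 2,3 -> [2 3 1]
  step 5: s1 swaps positions 1,2 -> [3 2 1]
  step 6: s1 swaps positions 1,2 -> [2 3 1]
Final permutation (position -> original strand): [2 3 1]
Closure components = cycle count of this permutation = 1.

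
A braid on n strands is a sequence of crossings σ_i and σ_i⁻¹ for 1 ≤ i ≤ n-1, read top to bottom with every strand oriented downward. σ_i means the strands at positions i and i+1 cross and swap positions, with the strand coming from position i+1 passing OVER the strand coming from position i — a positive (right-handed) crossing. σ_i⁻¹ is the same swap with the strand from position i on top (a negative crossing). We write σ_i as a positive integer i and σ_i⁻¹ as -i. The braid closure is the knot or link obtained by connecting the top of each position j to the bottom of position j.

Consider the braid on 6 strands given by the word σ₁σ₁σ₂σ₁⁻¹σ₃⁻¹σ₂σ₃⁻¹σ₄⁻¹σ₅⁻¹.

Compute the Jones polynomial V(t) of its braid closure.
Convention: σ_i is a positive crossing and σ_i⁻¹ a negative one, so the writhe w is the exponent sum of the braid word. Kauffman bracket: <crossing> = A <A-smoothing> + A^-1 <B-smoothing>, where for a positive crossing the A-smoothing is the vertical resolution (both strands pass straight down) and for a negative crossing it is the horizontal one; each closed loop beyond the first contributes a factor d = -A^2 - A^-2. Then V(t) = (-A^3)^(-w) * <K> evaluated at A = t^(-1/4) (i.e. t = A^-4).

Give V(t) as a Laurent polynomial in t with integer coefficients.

t^4 - t^3 + t^2 - 2*t + 2 - t^-1 + t^-2

Derivation:
The presented braid s1 s1 s2 s1^-1 s3^-1 s2 s3^-1 s4^-1 s5^-1 on 6 strands reduces by inverse Markov moves (closure unchanged at each step):
  Destabilize: the word has the form β·s5^-1 where s5^-1 occurs only as the final letter (β ∈ B_5); drop it and the last strand → 5 strands.
  Destabilize: the word has the form β·s4^-1 where s4^-1 occurs only as the final letter (β ∈ B_4); drop it and the last strand → 4 strands.
Reduced to β = s1 s1 s2 s1^-1 s3^-1 s2 s3^-1 on 4 strands, 7 crossings.
Compute on β:
Braid: s1 s1 s2 s1^-1 s3^-1 s2 s3^-1 on 4 strands, 7 crossings.
Writhe w = (#positive) - (#negative) = 4 - 3 = 1.
Enumerate smoothing states for the bracket polynomial. There are 2^7 = 128 states.
Smooth each crossing (0=||, 1=⌣⌢); contribution A^(Σ sign_k(1-2s_k)) * d^(L-1).
Tabulate the states by total A-exponent and number of loops L (A-exp: L × count):
  A^7: L=3 ×1
  A^5: L=2 ×4, L=4 ×3
  A^3: L=1 ×5, L=3 ×15, L=5 ×1
  A^1: L=2 ×27, L=4 ×8
  A^-1: L=1 ×14, L=3 ×20, L=5 ×1
  A^-3: L=2 ×17, L=4 ×4
  A^-5: L=3 ×7
  A^-7: L=4 ×1
Each group contributes A^e * Σ count * d^(L-1):
Powers of d = -A^2 - A^-2: d^2 = A^4 + 2 + A^-4; d^3 = -A^6 - 3*A^2 - 3*A^-2 - A^-6; d^4 = A^8 + 4*A^4 + 6 + 4*A^-4 + A^-8.
  A^7 * (d^2) = A^11 + 2*A^7 + A^3
  A^5 * (4*d + 3*d^3) = -3*A^11 - 13*A^7 - 13*A^3 - 3*A^-1
  A^3 * (5 + 15*d^2 + d^4) = A^11 + 19*A^7 + 41*A^3 + 19*A^-1 + A^-5
  A^1 * (27*d + 8*d^3) = -8*A^7 - 51*A^3 - 51*A^-1 - 8*A^-5
  A^-1 * (14 + 20*d^2 + d^4) = A^7 + 24*A^3 + 60*A^-1 + 24*A^-5 + A^-9
  A^-3 * (17*d + 4*d^3) = -4*A^3 - 29*A^-1 - 29*A^-5 - 4*A^-9
  A^-5 * (7*d^2) = 7*A^-1 + 14*A^-5 + 7*A^-9
  A^-7 * (d^3) = -A^-1 - 3*A^-5 - 3*A^-9 - A^-13
Summing the groups: <K> = -A^11 + A^7 - 2*A^3 + 2*A^-1 - A^-5 + A^-9 - A^-13
Normalise by the writhe: (-A^3)^(-w) = (-A^3)^(-1) = -A^-3, so f(A) = -A^-3 * <K> = A^8 - A^4 + 2 - 2*A^-4 + A^-8 - A^-12 + A^-16.
Substitute A = t^(-1/4), i.e. A^e → t^(-e/4): V(t) = t^4 - t^3 + t^2 - 2*t + 2 - t^-1 + t^-2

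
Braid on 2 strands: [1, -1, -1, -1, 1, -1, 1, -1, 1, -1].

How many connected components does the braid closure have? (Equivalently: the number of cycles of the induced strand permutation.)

Track the strand permutation on 2 strands, starting from identity.
  step 1: s1 swaps positions 1,2 -> [2 1]
  step 2: s1^-1 swaps positions 1,2 -> [1 2]
  step 3: s1^-1 swaps positions 1,2 -> [2 1]
  step 4: s1^-1 swaps positions 1,2 -> [1 2]
  step 5: s1 swaps positions 1,2 -> [2 1]
  step 6: s1^-1 swaps positions 1,2 -> [1 2]
  step 7: s1 swaps positions 1,2 -> [2 1]
  step 8: s1^-1 swaps positions 1,2 -> [1 2]
  step 9: s1 swaps positions 1,2 -> [2 1]
  step 10: s1^-1 swaps positions 1,2 -> [1 2]
Final permutation (position -> original strand): [1 2]
Closure components = cycle count of this permutation = 2.

Answer: 2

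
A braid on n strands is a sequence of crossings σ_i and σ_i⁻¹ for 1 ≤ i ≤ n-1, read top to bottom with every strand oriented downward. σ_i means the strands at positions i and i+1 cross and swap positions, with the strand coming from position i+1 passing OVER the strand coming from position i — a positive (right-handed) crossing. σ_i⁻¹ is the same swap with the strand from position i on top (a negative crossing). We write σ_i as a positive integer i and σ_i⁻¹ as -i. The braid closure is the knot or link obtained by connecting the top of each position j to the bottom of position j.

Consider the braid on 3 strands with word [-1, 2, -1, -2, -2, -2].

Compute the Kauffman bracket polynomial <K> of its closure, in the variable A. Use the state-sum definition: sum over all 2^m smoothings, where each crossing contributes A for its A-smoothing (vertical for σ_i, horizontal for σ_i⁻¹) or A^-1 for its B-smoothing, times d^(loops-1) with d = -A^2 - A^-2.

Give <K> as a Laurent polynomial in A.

Braid: s1^-1 s2 s1^-1 s2^-1 s2^-1 s2^-1 on 3 strands, 6 crossings.
Writhe w = (#positive) - (#negative) = 1 - 5 = -4.
Enumerate smoothing states for the bracket polynomial. There are 2^6 = 64 states.
Smooth each crossing (0=||, 1=⌣⌢); contribution A^(Σ sign_k(1-2s_k)) * d^(L-1).
Tabulate the states by total A-exponent and number of loops L (A-exp: L × count):
  A^6: L=4 ×1
  A^4: L=3 ×6
  A^2: L=2 ×12, L=4 ×3
  A^0: L=1 ×9, L=3 ×10, L=5 ×1
  A^-2: L=2 ×12, L=4 ×3
  A^-4: L=1 ×2, L=3 ×4
  A^-6: L=2 ×1
Each group contributes A^e * Σ count * d^(L-1):
Powers of d = -A^2 - A^-2: d^2 = A^4 + 2 + A^-4; d^3 = -A^6 - 3*A^2 - 3*A^-2 - A^-6; d^4 = A^8 + 4*A^4 + 6 + 4*A^-4 + A^-8.
  A^6 * (d^3) = -A^12 - 3*A^8 - 3*A^4 - 1
  A^4 * (6*d^2) = 6*A^8 + 12*A^4 + 6
  A^2 * (12*d + 3*d^3) = -3*A^8 - 21*A^4 - 21 - 3*A^-4
  A^0 * (9 + 10*d^2 + d^4) = A^8 + 14*A^4 + 35 + 14*A^-4 + A^-8
  A^-2 * (12*d + 3*d^3) = -3*A^4 - 21 - 21*A^-4 - 3*A^-8
  A^-4 * (2 + 4*d^2) = 4 + 10*A^-4 + 4*A^-8
  A^-6 * (d) = -A^-4 - A^-8
Summing the groups: <K> = -A^12 + A^8 - A^4 + 2 - A^-4 + A^-8

Answer: -A^12 + A^8 - A^4 + 2 - A^-4 + A^-8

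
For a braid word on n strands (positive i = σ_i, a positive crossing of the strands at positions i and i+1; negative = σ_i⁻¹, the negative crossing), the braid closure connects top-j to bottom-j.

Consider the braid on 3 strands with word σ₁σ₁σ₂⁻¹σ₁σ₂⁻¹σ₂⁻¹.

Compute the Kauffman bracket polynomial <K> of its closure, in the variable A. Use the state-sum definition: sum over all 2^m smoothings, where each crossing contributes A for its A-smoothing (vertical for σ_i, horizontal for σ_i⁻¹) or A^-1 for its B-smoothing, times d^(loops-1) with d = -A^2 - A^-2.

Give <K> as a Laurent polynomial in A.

Braid: s1 s1 s2^-1 s1 s2^-1 s2^-1 on 3 strands, 6 crossings.
Writhe w = (#positive) - (#negative) = 3 - 3 = 0.
State-sum expansion of <K>. There are 2^6 = 64 states.
For each crossing: s=0 is the vertical smoothing, s=1 horizontal. Crossing k contributes A^(sign_k * (1 - 2*s_k)); loop factor d = -A^2 - A^-2.
Tabulate the states by total A-exponent and number of loops L (A-exp: L × count):
  A^6: L=4 ×1
  A^4: L=3 ×6
  A^2: L=2 ×14, L=4 ×1
  A^0: L=1 ×13, L=3 ×7
  A^-2: L=2 ×14, L=4 ×1
  A^-4: L=3 ×6
  A^-6: L=4 ×1
Each group contributes A^e * Σ count * d^(L-1):
Powers of d = -A^2 - A^-2: d^2 = A^4 + 2 + A^-4; d^3 = -A^6 - 3*A^2 - 3*A^-2 - A^-6.
  A^6 * (d^3) = -A^12 - 3*A^8 - 3*A^4 - 1
  A^4 * (6*d^2) = 6*A^8 + 12*A^4 + 6
  A^2 * (14*d + d^3) = -A^8 - 17*A^4 - 17 - A^-4
  A^0 * (13 + 7*d^2) = 7*A^4 + 27 + 7*A^-4
  A^-2 * (14*d + d^3) = -A^4 - 17 - 17*A^-4 - A^-8
  A^-4 * (6*d^2) = 6 + 12*A^-4 + 6*A^-8
  A^-6 * (d^3) = -1 - 3*A^-4 - 3*A^-8 - A^-12
Summing the groups: <K> = -A^12 + 2*A^8 - 2*A^4 + 3 - 2*A^-4 + 2*A^-8 - A^-12

Answer: -A^12 + 2*A^8 - 2*A^4 + 3 - 2*A^-4 + 2*A^-8 - A^-12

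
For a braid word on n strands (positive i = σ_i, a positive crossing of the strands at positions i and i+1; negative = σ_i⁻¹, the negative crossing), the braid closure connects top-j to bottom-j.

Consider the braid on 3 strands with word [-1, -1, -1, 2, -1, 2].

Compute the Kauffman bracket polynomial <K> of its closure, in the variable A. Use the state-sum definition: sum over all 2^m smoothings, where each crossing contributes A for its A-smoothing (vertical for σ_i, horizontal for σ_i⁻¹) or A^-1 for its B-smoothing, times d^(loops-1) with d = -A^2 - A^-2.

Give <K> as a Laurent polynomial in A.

A^14 - 2*A^10 + 2*A^6 - 2*A^2 + 2*A^-2 - A^-6 + A^-10

Derivation:
Braid: s1^-1 s1^-1 s1^-1 s2 s1^-1 s2 on 3 strands, 6 crossings.
Writhe w = (#positive) - (#negative) = 2 - 4 = -2.
State-sum expansion of <K>. There are 2^6 = 64 states.
For each crossing: s=0 is the vertical smoothing, s=1 horizontal. Crossing k contributes A^(sign_k * (1 - 2*s_k)); loop factor d = -A^2 - A^-2.
Tabulate the states by total A-exponent and number of loops L (A-exp: L × count):
  A^6: L=5 ×1
  A^4: L=4 ×6
  A^2: L=3 ×15
  A^0: L=2 ×19, L=4 ×1
  A^-2: L=1 ×11, L=3 ×4
  A^-4: L=2 ×6
  A^-6: L=3 ×1
Each group contributes A^e * Σ count * d^(L-1):
Powers of d = -A^2 - A^-2: d^2 = A^4 + 2 + A^-4; d^3 = -A^6 - 3*A^2 - 3*A^-2 - A^-6; d^4 = A^8 + 4*A^4 + 6 + 4*A^-4 + A^-8.
  A^6 * (d^4) = A^14 + 4*A^10 + 6*A^6 + 4*A^2 + A^-2
  A^4 * (6*d^3) = -6*A^10 - 18*A^6 - 18*A^2 - 6*A^-2
  A^2 * (15*d^2) = 15*A^6 + 30*A^2 + 15*A^-2
  A^0 * (19*d + d^3) = -A^6 - 22*A^2 - 22*A^-2 - A^-6
  A^-2 * (11 + 4*d^2) = 4*A^2 + 19*A^-2 + 4*A^-6
  A^-4 * (6*d) = -6*A^-2 - 6*A^-6
  A^-6 * (d^2) = A^-2 + 2*A^-6 + A^-10
Summing the groups: <K> = A^14 - 2*A^10 + 2*A^6 - 2*A^2 + 2*A^-2 - A^-6 + A^-10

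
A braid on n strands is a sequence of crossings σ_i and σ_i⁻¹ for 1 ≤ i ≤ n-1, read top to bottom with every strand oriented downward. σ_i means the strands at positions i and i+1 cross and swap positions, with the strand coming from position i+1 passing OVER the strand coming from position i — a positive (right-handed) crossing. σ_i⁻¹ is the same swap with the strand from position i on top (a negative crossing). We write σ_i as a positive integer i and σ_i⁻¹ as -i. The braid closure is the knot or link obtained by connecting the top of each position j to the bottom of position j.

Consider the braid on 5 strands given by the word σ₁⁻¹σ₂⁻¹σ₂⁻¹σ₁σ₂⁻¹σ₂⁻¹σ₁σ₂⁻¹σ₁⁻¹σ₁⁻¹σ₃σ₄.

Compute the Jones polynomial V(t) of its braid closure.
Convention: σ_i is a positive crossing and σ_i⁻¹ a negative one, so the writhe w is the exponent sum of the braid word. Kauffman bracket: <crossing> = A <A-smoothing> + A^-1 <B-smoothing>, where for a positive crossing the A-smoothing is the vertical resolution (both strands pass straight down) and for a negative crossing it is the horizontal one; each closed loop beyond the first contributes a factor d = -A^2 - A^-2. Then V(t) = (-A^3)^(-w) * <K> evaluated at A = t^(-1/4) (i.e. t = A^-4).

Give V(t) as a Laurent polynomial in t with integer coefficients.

2*t^-2 - 3*t^-3 + 6*t^-4 - 7*t^-5 + 7*t^-6 - 7*t^-7 + 5*t^-8 - 3*t^-9 + t^-10

Derivation:
The presented braid s1^-1 s2^-1 s2^-1 s1 s2^-1 s2^-1 s1 s2^-1 s1^-1 s1^-1 s3 s4 on 5 strands reduces by inverse Markov moves (closure unchanged at each step):
  Destabilize: the word has the form β·s4 where s4 occurs only as the final letter (β ∈ B_4); drop it and the last strand → 4 strands.
  Destabilize: the word has the form β·s3 where s3 occurs only as the final letter (β ∈ B_3); drop it and the last strand → 3 strands.
Reduced to β = s1^-1 s2^-1 s2^-1 s1 s2^-1 s2^-1 s1 s2^-1 s1^-1 s1^-1 on 3 strands, 10 crossings.
Compute on β:
Braid: s1^-1 s2^-1 s2^-1 s1 s2^-1 s2^-1 s1 s2^-1 s1^-1 s1^-1 on 3 strands, 10 crossings.
Writhe w = (#positive) - (#negative) = 2 - 8 = -6.
Computing the Kauffman bracket via state sum. There are 2^10 = 1024 states.
For each crossing: s=0 is the vertical smoothing, s=1 horizontal. Crossing k contributes A^(sign_k * (1 - 2*s_k)); loop factor d = -A^2 - A^-2.
Tabulate the states by total A-exponent and number of loops L (A-exp: L × count):
  A^10: L=7 ×1
  A^8: L=6 ×10
  A^6: L=5 ×44, L=7 ×1
  A^4: L=4 ×110, L=6 ×10
  A^2: L=3 ×166, L=5 ×44
  A^0: L=2 ×144, L=4 ×106, L=6 ×2
  A^-2: L=1 ×57, L=3 ×140, L=5 ×13
  A^-4: L=2 ×91, L=4 ×28, L=6 ×1
  A^-6: L=1 ×16, L=3 ×26, L=5 ×3
  A^-8: L=2 ×7, L=4 ×3
  A^-10: L=3 ×1
Each group contributes A^e * Σ count * d^(L-1):
Powers of d = -A^2 - A^-2: d^2 = A^4 + 2 + A^-4; d^3 = -A^6 - 3*A^2 - 3*A^-2 - A^-6; d^4 = A^8 + 4*A^4 + 6 + 4*A^-4 + A^-8; d^5 = -A^10 - 5*A^6 - 10*A^2 - 10*A^-2 - 5*A^-6 - A^-10; d^6 = A^12 + 6*A^8 + 15*A^4 + 20 + 15*A^-4 + 6*A^-8 + A^-12.
  A^10 * (d^6) = A^22 + 6*A^18 + 15*A^14 + 20*A^10 + 15*A^6 + 6*A^2 + A^-2
  A^8 * (10*d^5) = -10*A^18 - 50*A^14 - 100*A^10 - 100*A^6 - 50*A^2 - 10*A^-2
  A^6 * (44*d^4 + d^6) = A^18 + 50*A^14 + 191*A^10 + 284*A^6 + 191*A^2 + 50*A^-2 + A^-6
  A^4 * (110*d^3 + 10*d^5) = -10*A^14 - 160*A^10 - 430*A^6 - 430*A^2 - 160*A^-2 - 10*A^-6
  A^2 * (166*d^2 + 44*d^4) = 44*A^10 + 342*A^6 + 596*A^2 + 342*A^-2 + 44*A^-6
  A^0 * (144*d + 106*d^3 + 2*d^5) = -2*A^10 - 116*A^6 - 482*A^2 - 482*A^-2 - 116*A^-6 - 2*A^-10
  A^-2 * (57 + 140*d^2 + 13*d^4) = 13*A^6 + 192*A^2 + 415*A^-2 + 192*A^-6 + 13*A^-10
  A^-4 * (91*d + 28*d^3 + d^5) = -A^6 - 33*A^2 - 185*A^-2 - 185*A^-6 - 33*A^-10 - A^-14
  A^-6 * (16 + 26*d^2 + 3*d^4) = 3*A^2 + 38*A^-2 + 86*A^-6 + 38*A^-10 + 3*A^-14
  A^-8 * (7*d + 3*d^3) = -3*A^-2 - 16*A^-6 - 16*A^-10 - 3*A^-14
  A^-10 * (d^2) = A^-6 + 2*A^-10 + A^-14
Summing the groups: <K> = A^22 - 3*A^18 + 5*A^14 - 7*A^10 + 7*A^6 - 7*A^2 + 6*A^-2 - 3*A^-6 + 2*A^-10
Normalise by the writhe: (-A^3)^(-w) = (-A^3)^(6) = A^18, so f(A) = A^18 * <K> = A^40 - 3*A^36 + 5*A^32 - 7*A^28 + 7*A^24 - 7*A^20 + 6*A^16 - 3*A^12 + 2*A^8.
Substitute A = t^(-1/4), i.e. A^e → t^(-e/4): V(t) = 2*t^-2 - 3*t^-3 + 6*t^-4 - 7*t^-5 + 7*t^-6 - 7*t^-7 + 5*t^-8 - 3*t^-9 + t^-10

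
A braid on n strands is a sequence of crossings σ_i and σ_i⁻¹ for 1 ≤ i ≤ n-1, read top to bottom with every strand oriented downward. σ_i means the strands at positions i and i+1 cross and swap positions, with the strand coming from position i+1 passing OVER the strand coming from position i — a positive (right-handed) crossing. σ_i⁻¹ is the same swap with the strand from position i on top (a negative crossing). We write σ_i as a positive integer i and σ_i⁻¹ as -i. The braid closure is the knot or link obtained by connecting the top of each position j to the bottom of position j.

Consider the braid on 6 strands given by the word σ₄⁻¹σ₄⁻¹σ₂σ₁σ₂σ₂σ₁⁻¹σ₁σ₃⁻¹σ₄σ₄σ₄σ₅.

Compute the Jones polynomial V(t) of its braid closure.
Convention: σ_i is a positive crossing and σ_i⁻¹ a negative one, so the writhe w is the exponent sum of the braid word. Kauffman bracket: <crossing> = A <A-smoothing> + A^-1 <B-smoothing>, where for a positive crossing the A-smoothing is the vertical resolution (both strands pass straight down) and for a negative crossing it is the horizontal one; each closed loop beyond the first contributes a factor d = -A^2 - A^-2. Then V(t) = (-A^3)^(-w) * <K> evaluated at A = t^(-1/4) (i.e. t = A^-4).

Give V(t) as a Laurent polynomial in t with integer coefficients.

The presented braid s4^-1 s4^-1 s2 s1 s2 s2 s1^-1 s1 s3^-1 s4 s4 s4 s5 on 6 strands reduces by inverse Markov moves (closure unchanged at each step):
  Destabilize: the word has the form β·s5 where s5 occurs only as the final letter (β ∈ B_5); drop it and the last strand → 5 strands.
  Deconjugate: the word is γ·β·γ⁻¹ with γ = s4^-1 s4^-1 (prefix) and γ⁻¹ = s4 s4 (suffix); strip both.
Reduced to β = s2 s1 s2 s2 s1^-1 s1 s3^-1 s4 on 5 strands, 8 crossings.
Compute on β:
First cancel adjacent σ_i σ_i⁻¹ pairs (Reidemeister II — same braid, same closure): s2 s1 s2 s2 s1^-1 s1 s3^-1 s4 → s2 s1 s2 s2 s3^-1 s4.
Braid: s2 s1 s2 s2 s3^-1 s4 on 5 strands, 6 crossings.
Writhe w = (#positive) - (#negative) = 5 - 1 = 4.
Enumerate smoothing states for the bracket polynomial. There are 2^6 = 64 states.
Each crossing splits two ways (0=vertical, 1=horizontal). The state's weight is A^(#A-smoothings - #B-smoothings) * d^(loops - 1).
Tabulate the states by total A-exponent and number of loops L (A-exp: L × count):
  A^6: L=4 ×1
  A^4: L=3 ×5, L=5 ×1
  A^2: L=2 ×7, L=4 ×8
  A^0: L=1 ×3, L=3 ×13, L=5 ×4
  A^-2: L=2 ×6, L=4 ×8, L=6 ×1
  A^-4: L=3 ×4, L=5 ×2
  A^-6: L=4 ×1
Each group contributes A^e * Σ count * d^(L-1):
Powers of d = -A^2 - A^-2: d^2 = A^4 + 2 + A^-4; d^3 = -A^6 - 3*A^2 - 3*A^-2 - A^-6; d^4 = A^8 + 4*A^4 + 6 + 4*A^-4 + A^-8; d^5 = -A^10 - 5*A^6 - 10*A^2 - 10*A^-2 - 5*A^-6 - A^-10.
  A^6 * (d^3) = -A^12 - 3*A^8 - 3*A^4 - 1
  A^4 * (5*d^2 + d^4) = A^12 + 9*A^8 + 16*A^4 + 9 + A^-4
  A^2 * (7*d + 8*d^3) = -8*A^8 - 31*A^4 - 31 - 8*A^-4
  A^0 * (3 + 13*d^2 + 4*d^4) = 4*A^8 + 29*A^4 + 53 + 29*A^-4 + 4*A^-8
  A^-2 * (6*d + 8*d^3 + d^5) = -A^8 - 13*A^4 - 40 - 40*A^-4 - 13*A^-8 - A^-12
  A^-4 * (4*d^2 + 2*d^4) = 2*A^4 + 12 + 20*A^-4 + 12*A^-8 + 2*A^-12
  A^-6 * (d^3) = -1 - 3*A^-4 - 3*A^-8 - A^-12
Summing the groups: <K> = A^8 + 1 - A^-4
Normalise by the writhe: (-A^3)^(-w) = (-A^3)^(-4) = A^-12, so f(A) = A^-12 * <K> = A^-4 + A^-12 - A^-16.
Substitute A = t^(-1/4), i.e. A^e → t^(-e/4): V(t) = -t^4 + t^3 + t

Answer: -t^4 + t^3 + t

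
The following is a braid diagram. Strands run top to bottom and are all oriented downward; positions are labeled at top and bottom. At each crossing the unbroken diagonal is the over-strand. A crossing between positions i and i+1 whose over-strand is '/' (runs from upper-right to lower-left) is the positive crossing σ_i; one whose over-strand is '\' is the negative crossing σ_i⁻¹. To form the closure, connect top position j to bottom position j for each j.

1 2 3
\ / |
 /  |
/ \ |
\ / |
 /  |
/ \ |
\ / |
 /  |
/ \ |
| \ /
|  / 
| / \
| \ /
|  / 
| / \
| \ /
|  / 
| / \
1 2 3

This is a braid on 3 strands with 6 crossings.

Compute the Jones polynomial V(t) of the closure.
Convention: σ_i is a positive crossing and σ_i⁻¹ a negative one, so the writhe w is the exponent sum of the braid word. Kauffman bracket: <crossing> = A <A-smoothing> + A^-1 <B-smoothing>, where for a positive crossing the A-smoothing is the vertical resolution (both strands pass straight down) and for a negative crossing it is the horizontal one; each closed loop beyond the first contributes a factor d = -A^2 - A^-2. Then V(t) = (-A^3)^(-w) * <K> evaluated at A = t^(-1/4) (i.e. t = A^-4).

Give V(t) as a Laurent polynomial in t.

Reading the diagram top to bottom ('/'-over between positions i,i+1 = s_i, '\'-over = s_i^-1): braid word = s1 s1 s1 s2 s2 s2.
Braid: s1 s1 s1 s2 s2 s2 on 3 strands, 6 crossings.
Writhe w = (#positive) - (#negative) = 6 - 0 = 6.
Enumerate smoothing states for the bracket polynomial. There are 2^6 = 64 states.
Each crossing splits two ways (0=vertical, 1=horizontal). The state's weight is A^(#A-smoothings - #B-smoothings) * d^(loops - 1).
Tabulate the states by total A-exponent and number of loops L (A-exp: L × count):
  A^6: L=3 ×1
  A^4: L=2 ×6
  A^2: L=1 ×9, L=3 ×6
  A^0: L=2 ×18, L=4 ×2
  A^-2: L=3 ×15
  A^-4: L=4 ×6
  A^-6: L=5 ×1
Each group contributes A^e * Σ count * d^(L-1):
Powers of d = -A^2 - A^-2: d^2 = A^4 + 2 + A^-4; d^3 = -A^6 - 3*A^2 - 3*A^-2 - A^-6; d^4 = A^8 + 4*A^4 + 6 + 4*A^-4 + A^-8.
  A^6 * (d^2) = A^10 + 2*A^6 + A^2
  A^4 * (6*d) = -6*A^6 - 6*A^2
  A^2 * (9 + 6*d^2) = 6*A^6 + 21*A^2 + 6*A^-2
  A^0 * (18*d + 2*d^3) = -2*A^6 - 24*A^2 - 24*A^-2 - 2*A^-6
  A^-2 * (15*d^2) = 15*A^2 + 30*A^-2 + 15*A^-6
  A^-4 * (6*d^3) = -6*A^2 - 18*A^-2 - 18*A^-6 - 6*A^-10
  A^-6 * (d^4) = A^2 + 4*A^-2 + 6*A^-6 + 4*A^-10 + A^-14
Summing the groups: <K> = A^10 + 2*A^2 - 2*A^-2 + A^-6 - 2*A^-10 + A^-14
Normalise by the writhe: (-A^3)^(-w) = (-A^3)^(-6) = A^-18, so f(A) = A^-18 * <K> = A^-8 + 2*A^-16 - 2*A^-20 + A^-24 - 2*A^-28 + A^-32.
Substitute A = t^(-1/4), i.e. A^e → t^(-e/4): V(t) = t^8 - 2*t^7 + t^6 - 2*t^5 + 2*t^4 + t^2

Answer: t^8 - 2*t^7 + t^6 - 2*t^5 + 2*t^4 + t^2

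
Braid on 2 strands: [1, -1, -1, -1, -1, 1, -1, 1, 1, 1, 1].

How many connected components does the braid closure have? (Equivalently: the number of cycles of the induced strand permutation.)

Track the strand permutation on 2 strands, starting from identity.
  step 1: s1 swaps positions 1,2 -> [2 1]
  step 2: s1^-1 swaps positions 1,2 -> [1 2]
  step 3: s1^-1 swaps positions 1,2 -> [2 1]
  step 4: s1^-1 swaps positions 1,2 -> [1 2]
  step 5: s1^-1 swaps positions 1,2 -> [2 1]
  step 6: s1 swaps positions 1,2 -> [1 2]
  step 7: s1^-1 swaps positions 1,2 -> [2 1]
  step 8: s1 swaps positions 1,2 -> [1 2]
  step 9: s1 swaps positions 1,2 -> [2 1]
  step 10: s1 swaps positions 1,2 -> [1 2]
  step 11: s1 swaps positions 1,2 -> [2 1]
Final permutation (position -> original strand): [2 1]
Closure components = cycle count of this permutation = 1.

Answer: 1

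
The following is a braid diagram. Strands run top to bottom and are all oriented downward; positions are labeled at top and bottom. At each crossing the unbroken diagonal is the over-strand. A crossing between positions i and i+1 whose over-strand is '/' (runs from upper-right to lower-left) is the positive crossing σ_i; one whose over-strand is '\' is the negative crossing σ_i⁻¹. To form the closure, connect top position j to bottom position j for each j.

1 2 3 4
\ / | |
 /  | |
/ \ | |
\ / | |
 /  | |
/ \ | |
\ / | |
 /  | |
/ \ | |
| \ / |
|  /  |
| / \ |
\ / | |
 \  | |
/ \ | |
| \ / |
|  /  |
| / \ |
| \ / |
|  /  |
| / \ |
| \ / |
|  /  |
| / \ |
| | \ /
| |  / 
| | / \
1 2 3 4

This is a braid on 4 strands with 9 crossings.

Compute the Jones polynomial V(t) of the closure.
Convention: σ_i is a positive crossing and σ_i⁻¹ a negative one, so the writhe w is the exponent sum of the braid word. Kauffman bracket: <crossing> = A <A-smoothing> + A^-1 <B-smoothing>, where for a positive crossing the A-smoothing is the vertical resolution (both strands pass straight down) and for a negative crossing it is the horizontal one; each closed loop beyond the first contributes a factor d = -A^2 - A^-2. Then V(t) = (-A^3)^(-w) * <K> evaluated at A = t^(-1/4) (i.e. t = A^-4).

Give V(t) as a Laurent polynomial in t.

Reading the diagram top to bottom ('/'-over between positions i,i+1 = s_i, '\'-over = s_i^-1): braid word = s1 s1 s1 s2 s1^-1 s2 s2 s2 s3.
The presented braid s1 s1 s1 s2 s1^-1 s2 s2 s2 s3 on 4 strands reduces by inverse Markov moves (closure unchanged at each step):
  Destabilize: the word has the form β·s3 where s3 occurs only as the final letter (β ∈ B_3); drop it and the last strand → 3 strands.
Reduced to β = s1 s1 s1 s2 s1^-1 s2 s2 s2 on 3 strands, 8 crossings.
Compute on β:
Braid: s1 s1 s1 s2 s1^-1 s2 s2 s2 on 3 strands, 8 crossings.
Writhe w = (#positive) - (#negative) = 7 - 1 = 6.
State-sum expansion of <K>. There are 2^8 = 256 states.
Smooth each crossing (0=||, 1=⌣⌢); contribution A^(Σ sign_k(1-2s_k)) * d^(L-1).
Tabulate the states by total A-exponent and number of loops L (A-exp: L × count):
  A^8: L=2 ×1
  A^6: L=1 ×4, L=3 ×4
  A^4: L=2 ×25, L=4 ×3
  A^2: L=1 ×21, L=3 ×34, L=5 ×1
  A^0: L=2 ×48, L=4 ×22
  A^-2: L=3 ×49, L=5 ×7
  A^-4: L=4 ×27, L=6 ×1
  A^-6: L=5 ×8
  A^-8: L=6 ×1
Each group contributes A^e * Σ count * d^(L-1):
Powers of d = -A^2 - A^-2: d^2 = A^4 + 2 + A^-4; d^3 = -A^6 - 3*A^2 - 3*A^-2 - A^-6; d^4 = A^8 + 4*A^4 + 6 + 4*A^-4 + A^-8; d^5 = -A^10 - 5*A^6 - 10*A^2 - 10*A^-2 - 5*A^-6 - A^-10.
  A^8 * (d) = -A^10 - A^6
  A^6 * (4 + 4*d^2) = 4*A^10 + 12*A^6 + 4*A^2
  A^4 * (25*d + 3*d^3) = -3*A^10 - 34*A^6 - 34*A^2 - 3*A^-2
  A^2 * (21 + 34*d^2 + d^4) = A^10 + 38*A^6 + 95*A^2 + 38*A^-2 + A^-6
  A^0 * (48*d + 22*d^3) = -22*A^6 - 114*A^2 - 114*A^-2 - 22*A^-6
  A^-2 * (49*d^2 + 7*d^4) = 7*A^6 + 77*A^2 + 140*A^-2 + 77*A^-6 + 7*A^-10
  A^-4 * (27*d^3 + d^5) = -A^6 - 32*A^2 - 91*A^-2 - 91*A^-6 - 32*A^-10 - A^-14
  A^-6 * (8*d^4) = 8*A^2 + 32*A^-2 + 48*A^-6 + 32*A^-10 + 8*A^-14
  A^-8 * (d^5) = -A^2 - 5*A^-2 - 10*A^-6 - 10*A^-10 - 5*A^-14 - A^-18
Summing the groups: <K> = A^10 - A^6 + 3*A^2 - 3*A^-2 + 3*A^-6 - 3*A^-10 + 2*A^-14 - A^-18
Normalise by the writhe: (-A^3)^(-w) = (-A^3)^(-6) = A^-18, so f(A) = A^-18 * <K> = A^-8 - A^-12 + 3*A^-16 - 3*A^-20 + 3*A^-24 - 3*A^-28 + 2*A^-32 - A^-36.
Substitute A = t^(-1/4), i.e. A^e → t^(-e/4): V(t) = -t^9 + 2*t^8 - 3*t^7 + 3*t^6 - 3*t^5 + 3*t^4 - t^3 + t^2

Answer: -t^9 + 2*t^8 - 3*t^7 + 3*t^6 - 3*t^5 + 3*t^4 - t^3 + t^2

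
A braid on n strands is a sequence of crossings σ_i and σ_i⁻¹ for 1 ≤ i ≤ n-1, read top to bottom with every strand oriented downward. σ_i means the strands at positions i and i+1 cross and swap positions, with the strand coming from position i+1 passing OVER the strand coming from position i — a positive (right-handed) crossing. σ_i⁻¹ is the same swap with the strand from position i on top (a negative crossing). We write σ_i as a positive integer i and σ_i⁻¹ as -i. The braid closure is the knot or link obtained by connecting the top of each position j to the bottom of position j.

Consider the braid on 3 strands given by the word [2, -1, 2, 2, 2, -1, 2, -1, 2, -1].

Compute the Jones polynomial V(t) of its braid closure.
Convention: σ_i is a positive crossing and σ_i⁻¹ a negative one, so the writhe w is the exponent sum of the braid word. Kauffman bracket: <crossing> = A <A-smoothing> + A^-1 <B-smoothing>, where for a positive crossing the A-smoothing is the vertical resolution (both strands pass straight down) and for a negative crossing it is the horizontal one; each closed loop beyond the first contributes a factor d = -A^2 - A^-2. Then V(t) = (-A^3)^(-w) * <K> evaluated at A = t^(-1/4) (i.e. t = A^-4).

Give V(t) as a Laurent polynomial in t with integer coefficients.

Braid: s2 s1^-1 s2 s2 s2 s1^-1 s2 s1^-1 s2 s1^-1 on 3 strands, 10 crossings.
Writhe w = (#positive) - (#negative) = 6 - 4 = 2.
Computing the Kauffman bracket via state sum. There are 2^10 = 1024 states.
For each crossing: s=0 is the vertical smoothing, s=1 horizontal. Crossing k contributes A^(sign_k * (1 - 2*s_k)); loop factor d = -A^2 - A^-2.
Tabulate the states by total A-exponent and number of loops L (A-exp: L × count):
  A^10: L=5 ×1
  A^8: L=4 ×10
  A^6: L=3 ×42, L=5 ×3
  A^4: L=2 ×90, L=4 ×29, L=6 ×1
  A^2: L=1 ×87, L=3 ×110, L=5 ×13
  A^0: L=2 ×179, L=4 ×71, L=6 ×2
  A^-2: L=3 ×187, L=5 ×23
  A^-4: L=4 ×117, L=6 ×3
  A^-6: L=5 ×45
  A^-8: L=6 ×10
  A^-10: L=7 ×1
Each group contributes A^e * Σ count * d^(L-1):
Powers of d = -A^2 - A^-2: d^2 = A^4 + 2 + A^-4; d^3 = -A^6 - 3*A^2 - 3*A^-2 - A^-6; d^4 = A^8 + 4*A^4 + 6 + 4*A^-4 + A^-8; d^5 = -A^10 - 5*A^6 - 10*A^2 - 10*A^-2 - 5*A^-6 - A^-10; d^6 = A^12 + 6*A^8 + 15*A^4 + 20 + 15*A^-4 + 6*A^-8 + A^-12.
  A^10 * (d^4) = A^18 + 4*A^14 + 6*A^10 + 4*A^6 + A^2
  A^8 * (10*d^3) = -10*A^14 - 30*A^10 - 30*A^6 - 10*A^2
  A^6 * (42*d^2 + 3*d^4) = 3*A^14 + 54*A^10 + 102*A^6 + 54*A^2 + 3*A^-2
  A^4 * (90*d + 29*d^3 + d^5) = -A^14 - 34*A^10 - 187*A^6 - 187*A^2 - 34*A^-2 - A^-6
  A^2 * (87 + 110*d^2 + 13*d^4) = 13*A^10 + 162*A^6 + 385*A^2 + 162*A^-2 + 13*A^-6
  A^0 * (179*d + 71*d^3 + 2*d^5) = -2*A^10 - 81*A^6 - 412*A^2 - 412*A^-2 - 81*A^-6 - 2*A^-10
  A^-2 * (187*d^2 + 23*d^4) = 23*A^6 + 279*A^2 + 512*A^-2 + 279*A^-6 + 23*A^-10
  A^-4 * (117*d^3 + 3*d^5) = -3*A^6 - 132*A^2 - 381*A^-2 - 381*A^-6 - 132*A^-10 - 3*A^-14
  A^-6 * (45*d^4) = 45*A^2 + 180*A^-2 + 270*A^-6 + 180*A^-10 + 45*A^-14
  A^-8 * (10*d^5) = -10*A^2 - 50*A^-2 - 100*A^-6 - 100*A^-10 - 50*A^-14 - 10*A^-18
  A^-10 * (d^6) = A^2 + 6*A^-2 + 15*A^-6 + 20*A^-10 + 15*A^-14 + 6*A^-18 + A^-22
Summing the groups: <K> = A^18 - 4*A^14 + 7*A^10 - 10*A^6 + 14*A^2 - 14*A^-2 + 14*A^-6 - 11*A^-10 + 7*A^-14 - 4*A^-18 + A^-22
Normalise by the writhe: (-A^3)^(-w) = (-A^3)^(-2) = A^-6, so f(A) = A^-6 * <K> = A^12 - 4*A^8 + 7*A^4 - 10 + 14*A^-4 - 14*A^-8 + 14*A^-12 - 11*A^-16 + 7*A^-20 - 4*A^-24 + A^-28.
Substitute A = t^(-1/4), i.e. A^e → t^(-e/4): V(t) = t^7 - 4*t^6 + 7*t^5 - 11*t^4 + 14*t^3 - 14*t^2 + 14*t - 10 + 7*t^-1 - 4*t^-2 + t^-3

Answer: t^7 - 4*t^6 + 7*t^5 - 11*t^4 + 14*t^3 - 14*t^2 + 14*t - 10 + 7*t^-1 - 4*t^-2 + t^-3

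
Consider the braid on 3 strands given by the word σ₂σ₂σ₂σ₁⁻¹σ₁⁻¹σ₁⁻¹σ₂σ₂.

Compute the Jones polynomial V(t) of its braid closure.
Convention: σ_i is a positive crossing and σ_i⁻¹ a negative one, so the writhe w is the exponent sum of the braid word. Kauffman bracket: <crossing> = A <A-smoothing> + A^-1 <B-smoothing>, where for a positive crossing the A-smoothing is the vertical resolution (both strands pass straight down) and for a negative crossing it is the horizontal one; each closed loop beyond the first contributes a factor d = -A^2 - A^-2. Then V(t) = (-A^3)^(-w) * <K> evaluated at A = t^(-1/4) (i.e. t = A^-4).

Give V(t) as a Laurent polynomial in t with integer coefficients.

-t^6 + t^5 - 2*t^4 + 3*t^3 - 2*t^2 + 3*t - 1 + t^-1 - t^-2

Derivation:
Braid: s2 s2 s2 s1^-1 s1^-1 s1^-1 s2 s2 on 3 strands, 8 crossings.
Writhe w = (#positive) - (#negative) = 5 - 3 = 2.
State-sum expansion of <K>. There are 2^8 = 256 states.
Smooth each crossing (0=||, 1=⌣⌢); contribution A^(Σ sign_k(1-2s_k)) * d^(L-1).
Tabulate the states by total A-exponent and number of loops L (A-exp: L × count):
  A^8: L=4 ×1
  A^6: L=3 ×8
  A^4: L=2 ×18, L=4 ×10
  A^2: L=1 ×15, L=3 ×31, L=5 ×10
  A^0: L=2 ×35, L=4 ×30, L=6 ×5
  A^-2: L=3 ×40, L=5 ×15, L=7 ×1
  A^-4: L=4 ×25, L=6 ×3
  A^-6: L=5 ×8
  A^-8: L=6 ×1
Each group contributes A^e * Σ count * d^(L-1):
Powers of d = -A^2 - A^-2: d^2 = A^4 + 2 + A^-4; d^3 = -A^6 - 3*A^2 - 3*A^-2 - A^-6; d^4 = A^8 + 4*A^4 + 6 + 4*A^-4 + A^-8; d^5 = -A^10 - 5*A^6 - 10*A^2 - 10*A^-2 - 5*A^-6 - A^-10; d^6 = A^12 + 6*A^8 + 15*A^4 + 20 + 15*A^-4 + 6*A^-8 + A^-12.
  A^8 * (d^3) = -A^14 - 3*A^10 - 3*A^6 - A^2
  A^6 * (8*d^2) = 8*A^10 + 16*A^6 + 8*A^2
  A^4 * (18*d + 10*d^3) = -10*A^10 - 48*A^6 - 48*A^2 - 10*A^-2
  A^2 * (15 + 31*d^2 + 10*d^4) = 10*A^10 + 71*A^6 + 137*A^2 + 71*A^-2 + 10*A^-6
  A^0 * (35*d + 30*d^3 + 5*d^5) = -5*A^10 - 55*A^6 - 175*A^2 - 175*A^-2 - 55*A^-6 - 5*A^-10
  A^-2 * (40*d^2 + 15*d^4 + d^6) = A^10 + 21*A^6 + 115*A^2 + 190*A^-2 + 115*A^-6 + 21*A^-10 + A^-14
  A^-4 * (25*d^3 + 3*d^5) = -3*A^6 - 40*A^2 - 105*A^-2 - 105*A^-6 - 40*A^-10 - 3*A^-14
  A^-6 * (8*d^4) = 8*A^2 + 32*A^-2 + 48*A^-6 + 32*A^-10 + 8*A^-14
  A^-8 * (d^5) = -A^2 - 5*A^-2 - 10*A^-6 - 10*A^-10 - 5*A^-14 - A^-18
Summing the groups: <K> = -A^14 + A^10 - A^6 + 3*A^2 - 2*A^-2 + 3*A^-6 - 2*A^-10 + A^-14 - A^-18
Normalise by the writhe: (-A^3)^(-w) = (-A^3)^(-2) = A^-6, so f(A) = A^-6 * <K> = -A^8 + A^4 - 1 + 3*A^-4 - 2*A^-8 + 3*A^-12 - 2*A^-16 + A^-20 - A^-24.
Substitute A = t^(-1/4), i.e. A^e → t^(-e/4): V(t) = -t^6 + t^5 - 2*t^4 + 3*t^3 - 2*t^2 + 3*t - 1 + t^-1 - t^-2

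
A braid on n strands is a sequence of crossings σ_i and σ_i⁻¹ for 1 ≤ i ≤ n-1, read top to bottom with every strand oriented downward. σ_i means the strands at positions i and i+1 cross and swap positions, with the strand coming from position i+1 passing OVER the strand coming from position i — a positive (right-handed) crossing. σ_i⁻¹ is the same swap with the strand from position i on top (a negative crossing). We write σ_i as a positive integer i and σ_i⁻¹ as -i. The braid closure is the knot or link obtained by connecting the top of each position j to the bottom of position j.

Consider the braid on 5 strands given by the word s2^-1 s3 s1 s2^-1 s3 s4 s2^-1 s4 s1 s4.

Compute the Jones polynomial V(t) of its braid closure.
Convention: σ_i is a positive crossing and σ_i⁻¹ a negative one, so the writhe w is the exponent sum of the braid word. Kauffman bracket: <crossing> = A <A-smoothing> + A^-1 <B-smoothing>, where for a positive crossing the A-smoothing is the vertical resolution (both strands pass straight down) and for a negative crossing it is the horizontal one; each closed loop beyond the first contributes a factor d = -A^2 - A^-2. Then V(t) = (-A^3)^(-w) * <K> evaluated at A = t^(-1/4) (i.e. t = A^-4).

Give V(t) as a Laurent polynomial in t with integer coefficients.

-t^8 + 3*t^7 - 5*t^6 + 8*t^5 - 10*t^4 + 10*t^3 - 10*t^2 + 8*t - 4 + 3*t^-1 - t^-2

Derivation:
Braid: s2^-1 s3 s1 s2^-1 s3 s4 s2^-1 s4 s1 s4 on 5 strands, 10 crossings.
Writhe w = (#positive) - (#negative) = 7 - 3 = 4.
Computing the Kauffman bracket via state sum. There are 2^10 = 1024 states.
Each crossing splits two ways (0=vertical, 1=horizontal). The state's weight is A^(#A-smoothings - #B-smoothings) * d^(loops - 1).
Tabulate the states by total A-exponent and number of loops L (A-exp: L × count):
  A^10: L=6 ×1
  A^8: L=5 ×10
  A^6: L=4 ×42, L=6 ×3
  A^4: L=3 ×95, L=5 ×24, L=7 ×1
  A^2: L=2 ×117, L=4 ×86, L=6 ×7
  A^0: L=1 ×63, L=3 ×157, L=5 ×32
  A^-2: L=2 ×120, L=4 ×87, L=6 ×3
  A^-4: L=3 ×99, L=5 ×21
  A^-6: L=4 ×43, L=6 ×2
  A^-8: L=5 ×10
  A^-10: L=6 ×1
Each group contributes A^e * Σ count * d^(L-1):
Powers of d = -A^2 - A^-2: d^2 = A^4 + 2 + A^-4; d^3 = -A^6 - 3*A^2 - 3*A^-2 - A^-6; d^4 = A^8 + 4*A^4 + 6 + 4*A^-4 + A^-8; d^5 = -A^10 - 5*A^6 - 10*A^2 - 10*A^-2 - 5*A^-6 - A^-10; d^6 = A^12 + 6*A^8 + 15*A^4 + 20 + 15*A^-4 + 6*A^-8 + A^-12.
  A^10 * (d^5) = -A^20 - 5*A^16 - 10*A^12 - 10*A^8 - 5*A^4 - 1
  A^8 * (10*d^4) = 10*A^16 + 40*A^12 + 60*A^8 + 40*A^4 + 10
  A^6 * (42*d^3 + 3*d^5) = -3*A^16 - 57*A^12 - 156*A^8 - 156*A^4 - 57 - 3*A^-4
  A^4 * (95*d^2 + 24*d^4 + d^6) = A^16 + 30*A^12 + 206*A^8 + 354*A^4 + 206 + 30*A^-4 + A^-8
  A^2 * (117*d + 86*d^3 + 7*d^5) = -7*A^12 - 121*A^8 - 445*A^4 - 445 - 121*A^-4 - 7*A^-8
  A^0 * (63 + 157*d^2 + 32*d^4) = 32*A^8 + 285*A^4 + 569 + 285*A^-4 + 32*A^-8
  A^-2 * (120*d + 87*d^3 + 3*d^5) = -3*A^8 - 102*A^4 - 411 - 411*A^-4 - 102*A^-8 - 3*A^-12
  A^-4 * (99*d^2 + 21*d^4) = 21*A^4 + 183 + 324*A^-4 + 183*A^-8 + 21*A^-12
  A^-6 * (43*d^3 + 2*d^5) = -2*A^4 - 53 - 149*A^-4 - 149*A^-8 - 53*A^-12 - 2*A^-16
  A^-8 * (10*d^4) = 10 + 40*A^-4 + 60*A^-8 + 40*A^-12 + 10*A^-16
  A^-10 * (d^5) = -1 - 5*A^-4 - 10*A^-8 - 10*A^-12 - 5*A^-16 - A^-20
Summing the groups: <K> = -A^20 + 3*A^16 - 4*A^12 + 8*A^8 - 10*A^4 + 10 - 10*A^-4 + 8*A^-8 - 5*A^-12 + 3*A^-16 - A^-20
Normalise by the writhe: (-A^3)^(-w) = (-A^3)^(-4) = A^-12, so f(A) = A^-12 * <K> = -A^8 + 3*A^4 - 4 + 8*A^-4 - 10*A^-8 + 10*A^-12 - 10*A^-16 + 8*A^-20 - 5*A^-24 + 3*A^-28 - A^-32.
Substitute A = t^(-1/4), i.e. A^e → t^(-e/4): V(t) = -t^8 + 3*t^7 - 5*t^6 + 8*t^5 - 10*t^4 + 10*t^3 - 10*t^2 + 8*t - 4 + 3*t^-1 - t^-2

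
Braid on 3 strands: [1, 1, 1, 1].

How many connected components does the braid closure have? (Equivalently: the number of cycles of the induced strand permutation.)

Track the strand permutation on 3 strands, starting from identity.
  step 1: s1 swaps positions 1,2 -> [2 1 3]
  step 2: s1 swaps positions 1,2 -> [1 2 3]
  step 3: s1 swaps positions 1,2 -> [2 1 3]
  step 4: s1 swaps positions 1,2 -> [1 2 3]
Final permutation (position -> original strand): [1 2 3]
Closure components = cycle count of this permutation = 3.

Answer: 3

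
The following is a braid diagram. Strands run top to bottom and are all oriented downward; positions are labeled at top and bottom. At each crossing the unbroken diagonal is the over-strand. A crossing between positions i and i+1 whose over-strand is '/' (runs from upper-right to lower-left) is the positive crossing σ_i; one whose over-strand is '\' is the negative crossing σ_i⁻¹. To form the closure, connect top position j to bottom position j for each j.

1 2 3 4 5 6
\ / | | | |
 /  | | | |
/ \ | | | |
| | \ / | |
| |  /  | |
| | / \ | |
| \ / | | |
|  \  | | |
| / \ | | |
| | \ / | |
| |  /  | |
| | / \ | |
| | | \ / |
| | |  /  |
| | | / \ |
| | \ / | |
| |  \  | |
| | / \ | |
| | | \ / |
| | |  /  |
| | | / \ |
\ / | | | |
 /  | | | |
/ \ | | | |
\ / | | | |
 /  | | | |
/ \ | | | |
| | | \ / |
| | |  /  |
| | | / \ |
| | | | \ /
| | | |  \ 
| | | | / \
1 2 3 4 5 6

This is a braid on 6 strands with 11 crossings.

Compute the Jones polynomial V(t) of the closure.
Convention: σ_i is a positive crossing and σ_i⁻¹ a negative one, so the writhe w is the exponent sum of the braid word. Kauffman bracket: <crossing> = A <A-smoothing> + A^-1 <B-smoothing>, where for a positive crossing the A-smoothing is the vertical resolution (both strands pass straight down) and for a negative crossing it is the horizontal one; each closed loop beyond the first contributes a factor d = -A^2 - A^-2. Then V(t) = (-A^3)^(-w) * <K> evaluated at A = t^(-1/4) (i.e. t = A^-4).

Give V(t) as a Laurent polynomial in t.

Reading the diagram top to bottom ('/'-over between positions i,i+1 = s_i, '\'-over = s_i^-1): braid word = s1 s3 s2^-1 s3 s4 s3^-1 s4 s1 s1 s4 s5^-1.
The presented braid s1 s3 s2^-1 s3 s4 s3^-1 s4 s1 s1 s4 s5^-1 on 6 strands reduces by inverse Markov moves (closure unchanged at each step):
  Destabilize: the word has the form β·s5^-1 where s5^-1 occurs only as the final letter (β ∈ B_5); drop it and the last strand → 5 strands.
Reduced to β = s1 s3 s2^-1 s3 s4 s3^-1 s4 s1 s1 s4 on 5 strands, 10 crossings.
Compute on β:
Braid: s1 s3 s2^-1 s3 s4 s3^-1 s4 s1 s1 s4 on 5 strands, 10 crossings.
Writhe w = (#positive) - (#negative) = 8 - 2 = 6.
Enumerate smoothing states for the bracket polynomial. There are 2^10 = 1024 states.
Each crossing splits two ways (0=vertical, 1=horizontal). The state's weight is A^(#A-smoothings - #B-smoothings) * d^(loops - 1).
Tabulate the states by total A-exponent and number of loops L (A-exp: L × count):
  A^10: L=3 ×1
  A^8: L=2 ×6, L=4 ×4
  A^6: L=1 ×9, L=3 ×32, L=5 ×4
  A^4: L=2 ×70, L=4 ×49, L=6 ×1
  A^2: L=1 ×30, L=3 ×149, L=5 ×31
  A^0: L=2 ×99, L=4 ×144, L=6 ×9
  A^-2: L=3 ×136, L=5 ×73, L=7 ×1
  A^-4: L=4 ×101, L=6 ×19
  A^-6: L=5 ×43, L=7 ×2
  A^-8: L=6 ×10
  A^-10: L=7 ×1
Each group contributes A^e * Σ count * d^(L-1):
Powers of d = -A^2 - A^-2: d^2 = A^4 + 2 + A^-4; d^3 = -A^6 - 3*A^2 - 3*A^-2 - A^-6; d^4 = A^8 + 4*A^4 + 6 + 4*A^-4 + A^-8; d^5 = -A^10 - 5*A^6 - 10*A^2 - 10*A^-2 - 5*A^-6 - A^-10; d^6 = A^12 + 6*A^8 + 15*A^4 + 20 + 15*A^-4 + 6*A^-8 + A^-12.
  A^10 * (d^2) = A^14 + 2*A^10 + A^6
  A^8 * (6*d + 4*d^3) = -4*A^14 - 18*A^10 - 18*A^6 - 4*A^2
  A^6 * (9 + 32*d^2 + 4*d^4) = 4*A^14 + 48*A^10 + 97*A^6 + 48*A^2 + 4*A^-2
  A^4 * (70*d + 49*d^3 + d^5) = -A^14 - 54*A^10 - 227*A^6 - 227*A^2 - 54*A^-2 - A^-6
  A^2 * (30 + 149*d^2 + 31*d^4) = 31*A^10 + 273*A^6 + 514*A^2 + 273*A^-2 + 31*A^-6
  A^0 * (99*d + 144*d^3 + 9*d^5) = -9*A^10 - 189*A^6 - 621*A^2 - 621*A^-2 - 189*A^-6 - 9*A^-10
  A^-2 * (136*d^2 + 73*d^4 + d^6) = A^10 + 79*A^6 + 443*A^2 + 730*A^-2 + 443*A^-6 + 79*A^-10 + A^-14
  A^-4 * (101*d^3 + 19*d^5) = -19*A^6 - 196*A^2 - 493*A^-2 - 493*A^-6 - 196*A^-10 - 19*A^-14
  A^-6 * (43*d^4 + 2*d^6) = 2*A^6 + 55*A^2 + 202*A^-2 + 298*A^-6 + 202*A^-10 + 55*A^-14 + 2*A^-18
  A^-8 * (10*d^5) = -10*A^2 - 50*A^-2 - 100*A^-6 - 100*A^-10 - 50*A^-14 - 10*A^-18
  A^-10 * (d^6) = A^2 + 6*A^-2 + 15*A^-6 + 20*A^-10 + 15*A^-14 + 6*A^-18 + A^-22
Summing the groups: <K> = A^10 - A^6 + 3*A^2 - 3*A^-2 + 4*A^-6 - 4*A^-10 + 2*A^-14 - 2*A^-18 + A^-22
Normalise by the writhe: (-A^3)^(-w) = (-A^3)^(-6) = A^-18, so f(A) = A^-18 * <K> = A^-8 - A^-12 + 3*A^-16 - 3*A^-20 + 4*A^-24 - 4*A^-28 + 2*A^-32 - 2*A^-36 + A^-40.
Substitute A = t^(-1/4), i.e. A^e → t^(-e/4): V(t) = t^10 - 2*t^9 + 2*t^8 - 4*t^7 + 4*t^6 - 3*t^5 + 3*t^4 - t^3 + t^2

Answer: t^10 - 2*t^9 + 2*t^8 - 4*t^7 + 4*t^6 - 3*t^5 + 3*t^4 - t^3 + t^2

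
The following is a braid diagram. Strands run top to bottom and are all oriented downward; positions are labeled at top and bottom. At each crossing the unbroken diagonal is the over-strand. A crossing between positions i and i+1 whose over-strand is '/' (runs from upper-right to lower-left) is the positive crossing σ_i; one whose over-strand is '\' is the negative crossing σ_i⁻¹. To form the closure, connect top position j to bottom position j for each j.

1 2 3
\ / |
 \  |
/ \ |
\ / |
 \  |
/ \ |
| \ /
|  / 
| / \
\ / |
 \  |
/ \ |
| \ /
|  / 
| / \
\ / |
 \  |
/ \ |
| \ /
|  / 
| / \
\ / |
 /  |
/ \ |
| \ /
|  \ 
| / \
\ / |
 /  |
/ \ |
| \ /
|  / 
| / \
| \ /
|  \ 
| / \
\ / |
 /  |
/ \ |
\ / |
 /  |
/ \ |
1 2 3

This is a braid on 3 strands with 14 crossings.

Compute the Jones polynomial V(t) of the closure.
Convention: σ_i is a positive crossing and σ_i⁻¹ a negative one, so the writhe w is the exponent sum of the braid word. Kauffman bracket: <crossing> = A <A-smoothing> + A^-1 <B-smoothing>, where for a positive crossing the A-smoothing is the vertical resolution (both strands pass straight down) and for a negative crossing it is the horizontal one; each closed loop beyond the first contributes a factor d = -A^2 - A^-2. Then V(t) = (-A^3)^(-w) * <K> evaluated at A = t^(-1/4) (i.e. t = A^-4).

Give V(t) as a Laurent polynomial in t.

-t^5 + t^4 - t^3 + 2*t^2 - t + 2 - t^-1

Derivation:
Reading the diagram top to bottom ('/'-over between positions i,i+1 = s_i, '\'-over = s_i^-1): braid word = s1^-1 s1^-1 s2 s1^-1 s2 s1^-1 s2 s1 s2^-1 s1 s2 s2^-1 s1 s1.
The presented braid s1^-1 s1^-1 s2 s1^-1 s2 s1^-1 s2 s1 s2^-1 s1 s2 s2^-1 s1 s1 on 3 strands reduces by inverse Markov moves (closure unchanged at each step):
  Deconjugate: the word is γ·β·γ⁻¹ with γ = s1^-1 s1^-1 (prefix) and γ⁻¹ = s1 s1 (suffix); strip both.
  Deconjugate: the word is γ·β·γ⁻¹ with γ = s2 (prefix) and γ⁻¹ = s2^-1 (suffix); strip both.
Reduced to β = s1^-1 s2 s1^-1 s2 s1 s2^-1 s1 s2 on 3 strands, 8 crossings.
Compute on β:
Braid: s1^-1 s2 s1^-1 s2 s1 s2^-1 s1 s2 on 3 strands, 8 crossings.
Writhe w = (#positive) - (#negative) = 5 - 3 = 2.
Enumerate smoothing states for the bracket polynomial. There are 2^8 = 256 states.
Each crossing splits two ways (0=vertical, 1=horizontal). The state's weight is A^(#A-smoothings - #B-smoothings) * d^(loops - 1).
Tabulate the states by total A-exponent and number of loops L (A-exp: L × count):
  A^8: L=2 ×1
  A^6: L=1 ×3, L=3 ×5
  A^4: L=2 ×22, L=4 ×6
  A^2: L=1 ×18, L=3 ×37, L=5 ×1
  A^0: L=2 ×58, L=4 ×12
  A^-2: L=1 ×24, L=3 ×31, L=5 ×1
  A^-4: L=2 ×23, L=4 ×5
  A^-6: L=3 ×8
  A^-8: L=4 ×1
Each group contributes A^e * Σ count * d^(L-1):
Powers of d = -A^2 - A^-2: d^2 = A^4 + 2 + A^-4; d^3 = -A^6 - 3*A^2 - 3*A^-2 - A^-6; d^4 = A^8 + 4*A^4 + 6 + 4*A^-4 + A^-8.
  A^8 * (d) = -A^10 - A^6
  A^6 * (3 + 5*d^2) = 5*A^10 + 13*A^6 + 5*A^2
  A^4 * (22*d + 6*d^3) = -6*A^10 - 40*A^6 - 40*A^2 - 6*A^-2
  A^2 * (18 + 37*d^2 + d^4) = A^10 + 41*A^6 + 98*A^2 + 41*A^-2 + A^-6
  A^0 * (58*d + 12*d^3) = -12*A^6 - 94*A^2 - 94*A^-2 - 12*A^-6
  A^-2 * (24 + 31*d^2 + d^4) = A^6 + 35*A^2 + 92*A^-2 + 35*A^-6 + A^-10
  A^-4 * (23*d + 5*d^3) = -5*A^2 - 38*A^-2 - 38*A^-6 - 5*A^-10
  A^-6 * (8*d^2) = 8*A^-2 + 16*A^-6 + 8*A^-10
  A^-8 * (d^3) = -A^-2 - 3*A^-6 - 3*A^-10 - A^-14
Summing the groups: <K> = -A^10 + 2*A^6 - A^2 + 2*A^-2 - A^-6 + A^-10 - A^-14
Normalise by the writhe: (-A^3)^(-w) = (-A^3)^(-2) = A^-6, so f(A) = A^-6 * <K> = -A^4 + 2 - A^-4 + 2*A^-8 - A^-12 + A^-16 - A^-20.
Substitute A = t^(-1/4), i.e. A^e → t^(-e/4): V(t) = -t^5 + t^4 - t^3 + 2*t^2 - t + 2 - t^-1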